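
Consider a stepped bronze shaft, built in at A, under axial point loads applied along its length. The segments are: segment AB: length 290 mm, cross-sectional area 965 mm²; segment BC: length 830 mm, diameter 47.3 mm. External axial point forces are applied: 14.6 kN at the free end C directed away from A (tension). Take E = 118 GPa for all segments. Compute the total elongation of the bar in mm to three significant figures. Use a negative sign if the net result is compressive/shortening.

0.0956 mm

Internal axial forces (sectioning from the free end, tension +): N_BC = 14.6 kN, N_AB = 14.6 kN.
A_BC = 1757 mm².
δ_AB = 14600·290/(965·118000) = 0.03718 mm
δ_BC = 14600·830/(1757·118000) = 0.05844 mm
δ = Σδ_i = 0.09563 mm.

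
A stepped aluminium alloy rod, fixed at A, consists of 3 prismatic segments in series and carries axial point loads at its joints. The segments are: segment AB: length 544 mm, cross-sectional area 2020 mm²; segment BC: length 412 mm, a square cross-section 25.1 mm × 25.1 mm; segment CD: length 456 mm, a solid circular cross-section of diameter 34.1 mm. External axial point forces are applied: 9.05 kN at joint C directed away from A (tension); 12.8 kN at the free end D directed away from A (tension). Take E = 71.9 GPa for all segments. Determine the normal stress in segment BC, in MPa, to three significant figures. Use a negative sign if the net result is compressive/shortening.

34.7 MPa

Internal axial forces (sectioning from the free end, tension +): N_CD = 12.8 kN, N_BC = 21.85 kN, N_AB = 21.85 kN.
A_BC = 630 mm².
σ_BC = N_BC/A_BC = 21850/630 = 34.68 MPa.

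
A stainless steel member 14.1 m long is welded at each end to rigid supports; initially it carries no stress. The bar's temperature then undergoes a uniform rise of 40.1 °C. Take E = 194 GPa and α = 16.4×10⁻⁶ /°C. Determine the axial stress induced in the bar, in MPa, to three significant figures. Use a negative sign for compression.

-128 MPa

Free thermal expansion αLΔT = 16.4e-6 · 14100 · 40.1 = 9.273 mm.
The walls impose strain ε = −(9.273)/14100 = -6.5764e-04; σ = Eε = 194000 · -6.5764e-04 = -127.6 MPa.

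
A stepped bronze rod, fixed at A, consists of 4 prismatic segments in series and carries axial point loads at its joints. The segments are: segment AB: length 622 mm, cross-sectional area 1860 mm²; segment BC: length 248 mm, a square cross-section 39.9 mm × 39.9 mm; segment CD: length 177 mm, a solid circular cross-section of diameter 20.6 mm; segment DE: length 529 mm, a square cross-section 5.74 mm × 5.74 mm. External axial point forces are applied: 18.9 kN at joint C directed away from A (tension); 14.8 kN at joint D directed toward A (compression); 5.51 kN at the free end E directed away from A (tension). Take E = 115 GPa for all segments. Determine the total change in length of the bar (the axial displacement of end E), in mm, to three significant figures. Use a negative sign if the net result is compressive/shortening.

Internal axial forces (sectioning from the free end, tension +): N_DE = 5.51 kN, N_CD = -9.29 kN, N_BC = 9.61 kN, N_AB = 9.61 kN.
A_BC = 1592 mm².
A_CD = 333.3 mm².
A_DE = 32.95 mm².
δ_AB = 9610·622/(1860·115000) = 0.02794 mm
δ_BC = 9610·248/(1592·115000) = 0.01302 mm
δ_CD = -9290·177/(333.3·115000) = -0.0429 mm
δ_DE = 5510·529/(32.95·115000) = 0.7693 mm
δ = Σδ_i = 0.7673 mm.

0.767 mm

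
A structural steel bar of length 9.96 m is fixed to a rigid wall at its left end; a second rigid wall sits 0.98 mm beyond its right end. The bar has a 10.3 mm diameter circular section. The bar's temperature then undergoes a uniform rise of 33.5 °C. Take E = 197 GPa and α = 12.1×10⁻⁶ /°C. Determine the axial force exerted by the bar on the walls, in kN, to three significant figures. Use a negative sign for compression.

Free thermal expansion αLΔT = 12.1e-6 · 9960 · 33.5 = 4.037 mm.
The walls engage after the gap closes; constrained expansion = 4.037 − 0.98 = 3.057 mm.
The walls impose strain ε = −(3.057)/9960 = -3.0696e-04; σ = Eε = 197000 · -3.0696e-04 = -60.47 MPa.
Wall reaction R = σ·A = -60.47·83.32 = -5039 N = -5.039 kN.

-5.04 kN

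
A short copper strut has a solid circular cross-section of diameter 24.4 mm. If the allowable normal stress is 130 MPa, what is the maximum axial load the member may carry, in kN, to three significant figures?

60.8 kN

A = 467.6 mm².
P_max = σ_allow · A = 130 · 467.6 = 60790 N = 60.79 kN.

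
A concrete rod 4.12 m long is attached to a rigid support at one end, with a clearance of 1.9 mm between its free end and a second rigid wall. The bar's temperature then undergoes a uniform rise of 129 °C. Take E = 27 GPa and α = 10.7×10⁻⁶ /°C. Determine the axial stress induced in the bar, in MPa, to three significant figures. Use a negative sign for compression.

Free thermal expansion αLΔT = 10.7e-6 · 4120 · 129 = 5.687 mm.
The walls engage after the gap closes; constrained expansion = 5.687 − 1.9 = 3.787 mm.
The walls impose strain ε = −(3.787)/4120 = -9.1913e-04; σ = Eε = 27000 · -9.1913e-04 = -24.82 MPa.

-24.8 MPa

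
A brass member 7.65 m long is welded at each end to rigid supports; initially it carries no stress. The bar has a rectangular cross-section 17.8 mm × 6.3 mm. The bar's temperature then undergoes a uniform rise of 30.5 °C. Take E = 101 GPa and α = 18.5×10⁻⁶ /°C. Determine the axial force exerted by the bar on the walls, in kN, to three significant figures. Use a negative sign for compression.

-6.39 kN

Free thermal expansion αLΔT = 18.5e-6 · 7650 · 30.5 = 4.317 mm.
The walls impose strain ε = −(4.317)/7650 = -5.6425e-04; σ = Eε = 101000 · -5.6425e-04 = -56.99 MPa.
Wall reaction R = σ·A = -56.99·112.1 = -6391 N = -6.391 kN.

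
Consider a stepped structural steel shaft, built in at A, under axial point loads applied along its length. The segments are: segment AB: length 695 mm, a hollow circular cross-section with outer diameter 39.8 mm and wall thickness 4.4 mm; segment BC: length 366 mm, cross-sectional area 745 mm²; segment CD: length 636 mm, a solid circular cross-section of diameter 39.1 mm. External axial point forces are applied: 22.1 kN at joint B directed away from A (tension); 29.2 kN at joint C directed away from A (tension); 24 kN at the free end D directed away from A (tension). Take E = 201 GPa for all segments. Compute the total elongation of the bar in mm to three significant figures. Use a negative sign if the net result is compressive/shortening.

Internal axial forces (sectioning from the free end, tension +): N_CD = 24 kN, N_BC = 53.2 kN, N_AB = 75.3 kN.
A_AB = 489.3 mm².
A_CD = 1201 mm².
δ_AB = 75300·695/(489.3·201000) = 0.5321 mm
δ_BC = 53200·366/(745·201000) = 0.13 mm
δ_CD = 24000·636/(1201·201000) = 0.06325 mm
δ = Σδ_i = 0.7254 mm.

0.725 mm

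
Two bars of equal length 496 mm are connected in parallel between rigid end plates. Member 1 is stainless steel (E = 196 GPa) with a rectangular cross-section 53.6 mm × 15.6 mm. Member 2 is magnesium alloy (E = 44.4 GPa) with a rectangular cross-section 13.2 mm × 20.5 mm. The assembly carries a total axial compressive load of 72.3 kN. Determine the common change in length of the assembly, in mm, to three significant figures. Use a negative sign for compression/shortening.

A_1 = 836.2 mm².
A_2 = 270.6 mm².
Equal strain + equilibrium ⇒ each member carries load in proportion to AE: A₁E₁ = 163900000 N, A₂E₂ = 12010000 N, ΣAE = 175900000 N.
δ = PL/ΣAE = -72300·496/175900000 = -0.2039 mm.

-0.204 mm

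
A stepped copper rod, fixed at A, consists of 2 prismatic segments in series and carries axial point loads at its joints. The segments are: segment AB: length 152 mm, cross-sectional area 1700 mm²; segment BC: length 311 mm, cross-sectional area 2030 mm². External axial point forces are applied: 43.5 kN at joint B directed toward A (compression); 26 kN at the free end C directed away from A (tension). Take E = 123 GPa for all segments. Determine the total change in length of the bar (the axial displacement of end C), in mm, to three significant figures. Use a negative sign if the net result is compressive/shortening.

0.0197 mm

Internal axial forces (sectioning from the free end, tension +): N_BC = 26 kN, N_AB = -17.5 kN.
δ_AB = -17500·152/(1700·123000) = -0.01272 mm
δ_BC = 26000·311/(2030·123000) = 0.03238 mm
δ = Σδ_i = 0.01966 mm.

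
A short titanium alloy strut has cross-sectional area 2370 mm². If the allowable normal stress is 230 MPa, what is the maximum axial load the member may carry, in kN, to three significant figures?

P_max = σ_allow · A = 230 · 2370 = 545100 N = 545.1 kN.

545 kN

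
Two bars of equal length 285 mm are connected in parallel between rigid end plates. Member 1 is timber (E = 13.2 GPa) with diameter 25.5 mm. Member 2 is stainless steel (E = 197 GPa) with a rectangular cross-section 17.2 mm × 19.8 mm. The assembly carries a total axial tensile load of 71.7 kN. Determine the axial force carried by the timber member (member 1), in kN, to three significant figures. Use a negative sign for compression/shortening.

A_1 = 510.7 mm².
A_2 = 340.6 mm².
Equal strain + equilibrium ⇒ each member carries load in proportion to AE: A₁E₁ = 6741000 N, A₂E₂ = 67090000 N, ΣAE = 73830000 N.
F₁ = P·A₁E₁/ΣAE = 71700·6741000/73830000 = 6547 N.

6.55 kN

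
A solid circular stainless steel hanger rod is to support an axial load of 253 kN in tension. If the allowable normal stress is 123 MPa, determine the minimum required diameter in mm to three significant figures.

51.2 mm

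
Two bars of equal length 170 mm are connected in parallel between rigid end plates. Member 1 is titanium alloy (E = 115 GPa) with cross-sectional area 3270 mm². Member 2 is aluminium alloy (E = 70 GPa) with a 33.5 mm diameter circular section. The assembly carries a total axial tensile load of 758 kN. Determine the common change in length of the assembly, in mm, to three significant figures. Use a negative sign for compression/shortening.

0.294 mm

A_2 = 881.4 mm².
Equal strain + equilibrium ⇒ each member carries load in proportion to AE: A₁E₁ = 376000000 N, A₂E₂ = 61700000 N, ΣAE = 437700000 N.
δ = PL/ΣAE = 758000·170/437700000 = 0.2944 mm.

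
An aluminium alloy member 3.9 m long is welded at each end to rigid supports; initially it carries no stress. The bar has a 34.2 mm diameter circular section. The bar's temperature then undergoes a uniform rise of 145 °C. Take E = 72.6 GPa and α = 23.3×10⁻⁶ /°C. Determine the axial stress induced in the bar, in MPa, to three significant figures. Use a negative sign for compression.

Free thermal expansion αLΔT = 23.3e-6 · 3900 · 145 = 13.18 mm.
The walls impose strain ε = −(13.18)/3900 = -3.3785e-03; σ = Eε = 72600 · -3.3785e-03 = -245.3 MPa.

-245 MPa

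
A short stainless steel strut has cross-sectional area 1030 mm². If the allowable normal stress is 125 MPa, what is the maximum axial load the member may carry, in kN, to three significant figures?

P_max = σ_allow · A = 125 · 1030 = 128800 N = 128.8 kN.

129 kN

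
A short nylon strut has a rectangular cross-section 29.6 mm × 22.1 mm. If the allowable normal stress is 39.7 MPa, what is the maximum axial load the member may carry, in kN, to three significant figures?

26.0 kN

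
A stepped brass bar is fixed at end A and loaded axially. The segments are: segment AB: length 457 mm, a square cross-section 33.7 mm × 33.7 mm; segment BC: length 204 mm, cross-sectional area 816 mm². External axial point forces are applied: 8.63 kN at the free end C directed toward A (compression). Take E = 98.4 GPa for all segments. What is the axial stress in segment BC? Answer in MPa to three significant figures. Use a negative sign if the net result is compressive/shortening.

-10.6 MPa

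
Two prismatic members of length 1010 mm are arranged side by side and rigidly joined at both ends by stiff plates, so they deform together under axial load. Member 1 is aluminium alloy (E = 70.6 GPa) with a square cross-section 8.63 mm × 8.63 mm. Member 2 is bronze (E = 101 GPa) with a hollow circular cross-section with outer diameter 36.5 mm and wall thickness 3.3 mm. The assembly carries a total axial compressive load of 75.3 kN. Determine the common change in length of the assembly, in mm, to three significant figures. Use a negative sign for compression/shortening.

-1.90 mm

A_1 = 74.48 mm².
A_2 = 344.2 mm².
Equal strain + equilibrium ⇒ each member carries load in proportion to AE: A₁E₁ = 5258000 N, A₂E₂ = 34760000 N, ΣAE = 40020000 N.
δ = PL/ΣAE = -75300·1010/40020000 = -1.9 mm.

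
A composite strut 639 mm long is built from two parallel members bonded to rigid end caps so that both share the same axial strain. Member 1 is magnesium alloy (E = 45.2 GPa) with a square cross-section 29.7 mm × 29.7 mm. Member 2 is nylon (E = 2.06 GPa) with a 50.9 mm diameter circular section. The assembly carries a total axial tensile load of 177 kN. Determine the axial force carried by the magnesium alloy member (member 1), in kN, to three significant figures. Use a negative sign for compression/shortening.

160 kN

A_1 = 882.1 mm².
A_2 = 2035 mm².
Equal strain + equilibrium ⇒ each member carries load in proportion to AE: A₁E₁ = 39870000 N, A₂E₂ = 4192000 N, ΣAE = 44060000 N.
F₁ = P·A₁E₁/ΣAE = 177000·39870000/44060000 = 160200 N.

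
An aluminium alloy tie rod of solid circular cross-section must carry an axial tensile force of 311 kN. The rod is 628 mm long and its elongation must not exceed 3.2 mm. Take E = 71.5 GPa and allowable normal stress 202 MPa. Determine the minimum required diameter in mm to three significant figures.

44.3 mm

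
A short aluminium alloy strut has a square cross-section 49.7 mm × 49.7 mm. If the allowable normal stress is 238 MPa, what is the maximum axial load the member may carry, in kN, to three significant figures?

588 kN

A = 2470 mm².
P_max = σ_allow · A = 238 · 2470 = 587900 N = 587.9 kN.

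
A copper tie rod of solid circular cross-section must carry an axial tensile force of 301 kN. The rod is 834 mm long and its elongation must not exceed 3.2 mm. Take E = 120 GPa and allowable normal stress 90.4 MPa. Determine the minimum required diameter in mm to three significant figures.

Required area A ≥ P/σ_allow = 301000/90.4 = 3330 mm².
For a solid circular section, d ≥ √(4A/π) = 65.11 mm.
Elongation limit: A ≥ PL/(Eδ_allow) = 301000·834/(120000·3.2) = 653.7 mm² ⇒ d ≥ 28.85 mm.
The stress limit governs.

65.1 mm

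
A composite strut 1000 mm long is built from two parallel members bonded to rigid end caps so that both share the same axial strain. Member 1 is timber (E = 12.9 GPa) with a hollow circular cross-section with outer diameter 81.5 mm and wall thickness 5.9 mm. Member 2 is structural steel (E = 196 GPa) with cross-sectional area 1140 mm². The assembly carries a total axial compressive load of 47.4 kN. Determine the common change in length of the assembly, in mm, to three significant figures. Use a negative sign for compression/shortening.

-0.196 mm

A_1 = 1401 mm².
Equal strain + equilibrium ⇒ each member carries load in proportion to AE: A₁E₁ = 18080000 N, A₂E₂ = 223400000 N, ΣAE = 241500000 N.
δ = PL/ΣAE = -47400·1000/241500000 = -0.1963 mm.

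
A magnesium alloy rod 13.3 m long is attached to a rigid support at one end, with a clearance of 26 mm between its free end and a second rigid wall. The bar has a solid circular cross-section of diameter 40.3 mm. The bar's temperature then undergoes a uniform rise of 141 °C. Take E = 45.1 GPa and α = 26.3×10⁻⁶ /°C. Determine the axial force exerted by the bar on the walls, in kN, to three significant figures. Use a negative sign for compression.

-101 kN

Free thermal expansion αLΔT = 26.3e-6 · 13300 · 141 = 49.32 mm.
The walls engage after the gap closes; constrained expansion = 49.32 − 26 = 23.32 mm.
The walls impose strain ε = −(23.32)/13300 = -1.7534e-03; σ = Eε = 45100 · -1.7534e-03 = -79.08 MPa.
Wall reaction R = σ·A = -79.08·1276 = -100900 N = -100.9 kN.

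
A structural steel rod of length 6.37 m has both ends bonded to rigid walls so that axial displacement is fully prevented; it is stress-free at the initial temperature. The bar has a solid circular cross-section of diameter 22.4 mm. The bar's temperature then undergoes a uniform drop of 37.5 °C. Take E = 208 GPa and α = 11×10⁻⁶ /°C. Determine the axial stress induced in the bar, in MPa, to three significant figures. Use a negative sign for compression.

85.8 MPa

Free thermal expansion αLΔT = 11e-6 · 6370 · -37.5 = -2.628 mm.
The walls impose strain ε = −(-2.628)/6370 = 4.1250e-04; σ = Eε = 208000 · 4.1250e-04 = 85.8 MPa.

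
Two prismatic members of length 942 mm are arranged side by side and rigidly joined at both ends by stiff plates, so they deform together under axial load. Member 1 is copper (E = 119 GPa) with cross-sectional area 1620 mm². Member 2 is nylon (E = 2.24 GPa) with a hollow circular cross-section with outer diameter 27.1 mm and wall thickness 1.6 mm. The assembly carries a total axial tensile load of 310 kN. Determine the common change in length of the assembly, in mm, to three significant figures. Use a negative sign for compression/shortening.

A_2 = 128.2 mm².
Equal strain + equilibrium ⇒ each member carries load in proportion to AE: A₁E₁ = 192800000 N, A₂E₂ = 287100 N, ΣAE = 193100000 N.
δ = PL/ΣAE = 310000·942/193100000 = 1.513 mm.

1.51 mm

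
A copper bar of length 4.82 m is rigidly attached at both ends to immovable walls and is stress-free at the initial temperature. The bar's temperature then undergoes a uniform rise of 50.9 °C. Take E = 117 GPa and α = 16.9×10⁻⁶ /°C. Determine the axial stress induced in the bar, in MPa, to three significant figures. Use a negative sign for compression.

-101 MPa

Free thermal expansion αLΔT = 16.9e-6 · 4820 · 50.9 = 4.146 mm.
The walls impose strain ε = −(4.146)/4820 = -8.6021e-04; σ = Eε = 117000 · -8.6021e-04 = -100.6 MPa.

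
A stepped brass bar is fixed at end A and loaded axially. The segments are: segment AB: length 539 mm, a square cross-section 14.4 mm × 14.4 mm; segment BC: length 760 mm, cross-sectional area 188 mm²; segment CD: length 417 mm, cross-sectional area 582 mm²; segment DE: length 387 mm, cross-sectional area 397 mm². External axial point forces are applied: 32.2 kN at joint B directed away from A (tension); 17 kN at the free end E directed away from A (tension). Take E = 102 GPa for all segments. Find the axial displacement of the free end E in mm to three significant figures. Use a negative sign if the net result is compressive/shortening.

2.21 mm

Internal axial forces (sectioning from the free end, tension +): N_DE = 17 kN, N_CD = 17 kN, N_BC = 17 kN, N_AB = 49.2 kN.
A_AB = 207.4 mm².
δ_AB = 49200·539/(207.4·102000) = 1.254 mm
δ_BC = 17000·760/(188·102000) = 0.6738 mm
δ_CD = 17000·417/(582·102000) = 0.1194 mm
δ_DE = 17000·387/(397·102000) = 0.1625 mm
δ = Σδ_i = 2.209 mm.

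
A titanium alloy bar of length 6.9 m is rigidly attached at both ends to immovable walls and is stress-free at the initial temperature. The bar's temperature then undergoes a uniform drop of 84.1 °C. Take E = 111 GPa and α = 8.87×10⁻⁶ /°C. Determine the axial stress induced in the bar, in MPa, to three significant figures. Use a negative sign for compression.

82.8 MPa

Free thermal expansion αLΔT = 8.87e-6 · 6900 · -84.1 = -5.147 mm.
The walls impose strain ε = −(-5.147)/6900 = 7.4597e-04; σ = Eε = 111000 · 7.4597e-04 = 82.8 MPa.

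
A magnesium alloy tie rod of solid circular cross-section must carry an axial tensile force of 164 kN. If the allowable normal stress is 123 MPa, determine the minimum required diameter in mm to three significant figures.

Required area A ≥ P/σ_allow = 164000/123 = 1333 mm².
For a solid circular section, d ≥ √(4A/π) = 41.2 mm.

41.2 mm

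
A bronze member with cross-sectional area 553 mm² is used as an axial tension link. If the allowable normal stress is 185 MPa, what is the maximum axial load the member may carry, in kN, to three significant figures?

102 kN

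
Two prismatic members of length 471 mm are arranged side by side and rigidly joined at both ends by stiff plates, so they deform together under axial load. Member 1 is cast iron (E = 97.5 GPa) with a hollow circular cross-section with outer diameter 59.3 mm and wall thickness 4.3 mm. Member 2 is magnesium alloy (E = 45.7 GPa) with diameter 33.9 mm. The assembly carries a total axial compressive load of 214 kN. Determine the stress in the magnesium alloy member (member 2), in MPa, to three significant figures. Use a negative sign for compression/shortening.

A_1 = 743 mm².
A_2 = 902.6 mm².
Equal strain + equilibrium ⇒ each member carries load in proportion to AE: A₁E₁ = 72440000 N, A₂E₂ = 41250000 N, ΣAE = 113700000 N.
σ₂ = P·E₂/ΣAE = -214000·45700/113700000 = -86.02 MPa.

-86.0 MPa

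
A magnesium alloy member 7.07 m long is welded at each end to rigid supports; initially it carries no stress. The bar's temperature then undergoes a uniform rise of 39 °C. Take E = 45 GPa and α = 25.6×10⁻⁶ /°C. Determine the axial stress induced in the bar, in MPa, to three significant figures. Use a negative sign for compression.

-44.9 MPa

Free thermal expansion αLΔT = 25.6e-6 · 7070 · 39 = 7.059 mm.
The walls impose strain ε = −(7.059)/7070 = -9.9840e-04; σ = Eε = 45000 · -9.9840e-04 = -44.93 MPa.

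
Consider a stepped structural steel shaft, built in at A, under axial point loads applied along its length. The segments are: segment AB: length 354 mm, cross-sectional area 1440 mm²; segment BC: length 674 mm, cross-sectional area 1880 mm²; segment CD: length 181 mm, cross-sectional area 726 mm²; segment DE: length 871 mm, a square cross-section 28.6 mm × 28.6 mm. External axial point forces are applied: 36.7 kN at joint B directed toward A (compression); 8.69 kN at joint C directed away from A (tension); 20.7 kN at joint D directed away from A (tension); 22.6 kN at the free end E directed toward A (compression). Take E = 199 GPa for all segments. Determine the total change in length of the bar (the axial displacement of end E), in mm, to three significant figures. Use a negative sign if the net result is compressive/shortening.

-0.148 mm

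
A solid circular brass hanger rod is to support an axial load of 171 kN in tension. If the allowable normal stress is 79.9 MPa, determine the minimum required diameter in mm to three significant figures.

Required area A ≥ P/σ_allow = 171000/79.9 = 2140 mm².
For a solid circular section, d ≥ √(4A/π) = 52.2 mm.

52.2 mm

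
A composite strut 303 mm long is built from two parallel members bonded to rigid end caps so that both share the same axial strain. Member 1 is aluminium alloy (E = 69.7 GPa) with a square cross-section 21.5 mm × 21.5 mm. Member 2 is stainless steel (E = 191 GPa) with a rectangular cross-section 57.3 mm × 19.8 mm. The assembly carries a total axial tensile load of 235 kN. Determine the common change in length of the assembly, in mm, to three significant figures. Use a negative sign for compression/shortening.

0.286 mm

A_1 = 462.2 mm².
A_2 = 1135 mm².
Equal strain + equilibrium ⇒ each member carries load in proportion to AE: A₁E₁ = 32220000 N, A₂E₂ = 216700000 N, ΣAE = 248900000 N.
δ = PL/ΣAE = 235000·303/248900000 = 0.2861 mm.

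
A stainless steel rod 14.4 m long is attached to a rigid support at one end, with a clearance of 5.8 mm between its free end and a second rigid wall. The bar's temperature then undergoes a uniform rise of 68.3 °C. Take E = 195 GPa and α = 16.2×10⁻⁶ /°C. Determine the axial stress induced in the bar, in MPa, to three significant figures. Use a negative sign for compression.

Free thermal expansion αLΔT = 16.2e-6 · 14400 · 68.3 = 15.93 mm.
The walls engage after the gap closes; constrained expansion = 15.93 − 5.8 = 10.13 mm.
The walls impose strain ε = −(10.13)/14400 = -7.0368e-04; σ = Eε = 195000 · -7.0368e-04 = -137.2 MPa.

-137 MPa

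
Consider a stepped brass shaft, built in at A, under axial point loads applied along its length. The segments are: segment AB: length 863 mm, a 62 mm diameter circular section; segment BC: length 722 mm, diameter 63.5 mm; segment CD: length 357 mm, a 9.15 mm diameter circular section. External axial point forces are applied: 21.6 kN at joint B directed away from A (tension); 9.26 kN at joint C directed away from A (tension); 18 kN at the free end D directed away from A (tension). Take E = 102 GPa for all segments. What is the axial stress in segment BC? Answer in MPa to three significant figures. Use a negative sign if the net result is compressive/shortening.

Internal axial forces (sectioning from the free end, tension +): N_CD = 18 kN, N_BC = 27.26 kN, N_AB = 48.86 kN.
A_BC = 3167 mm².
σ_BC = N_BC/A_BC = 27260/3167 = 8.608 MPa.

8.61 MPa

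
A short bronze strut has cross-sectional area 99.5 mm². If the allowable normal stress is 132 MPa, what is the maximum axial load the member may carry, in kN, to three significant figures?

P_max = σ_allow · A = 132 · 99.5 = 13130 N = 13.13 kN.

13.1 kN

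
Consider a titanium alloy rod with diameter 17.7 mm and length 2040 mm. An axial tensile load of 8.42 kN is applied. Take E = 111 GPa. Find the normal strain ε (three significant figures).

A = 246.1 mm².
σ = N/A = 34.22 MPa; ε = σ/E = 34.22/111000 = 3.083e-04.

3.08e-04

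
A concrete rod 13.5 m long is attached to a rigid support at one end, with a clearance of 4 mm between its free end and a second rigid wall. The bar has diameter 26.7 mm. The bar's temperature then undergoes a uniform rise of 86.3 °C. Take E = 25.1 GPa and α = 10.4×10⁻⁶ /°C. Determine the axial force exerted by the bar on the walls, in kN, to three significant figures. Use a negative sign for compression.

-8.45 kN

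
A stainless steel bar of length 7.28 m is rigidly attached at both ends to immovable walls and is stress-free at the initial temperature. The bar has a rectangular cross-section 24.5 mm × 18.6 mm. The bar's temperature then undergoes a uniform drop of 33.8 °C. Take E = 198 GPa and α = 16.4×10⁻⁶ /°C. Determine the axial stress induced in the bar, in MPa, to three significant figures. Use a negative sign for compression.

110 MPa

Free thermal expansion αLΔT = 16.4e-6 · 7280 · -33.8 = -4.035 mm.
The walls impose strain ε = −(-4.035)/7280 = 5.5432e-04; σ = Eε = 198000 · 5.5432e-04 = 109.8 MPa.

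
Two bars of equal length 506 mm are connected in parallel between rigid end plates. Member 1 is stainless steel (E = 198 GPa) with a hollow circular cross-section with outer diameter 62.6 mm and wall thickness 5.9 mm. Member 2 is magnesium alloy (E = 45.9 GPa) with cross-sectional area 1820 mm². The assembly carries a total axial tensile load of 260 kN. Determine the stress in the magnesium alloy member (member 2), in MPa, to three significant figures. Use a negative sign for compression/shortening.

A_1 = 1051 mm².
Equal strain + equilibrium ⇒ each member carries load in proportion to AE: A₁E₁ = 208100000 N, A₂E₂ = 83540000 N, ΣAE = 291600000 N.
σ₂ = P·E₂/ΣAE = 260000·45900/291600000 = 40.92 MPa.

40.9 MPa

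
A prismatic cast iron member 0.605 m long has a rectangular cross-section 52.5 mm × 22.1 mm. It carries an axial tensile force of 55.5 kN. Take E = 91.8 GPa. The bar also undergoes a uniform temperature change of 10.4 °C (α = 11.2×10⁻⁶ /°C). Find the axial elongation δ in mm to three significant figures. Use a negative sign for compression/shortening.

0.386 mm

A = 1160 mm².
δ_mech = NL/(AE) = 55500·605/(1160·91800) = 0.3152 mm.
δ_thermal = αLΔT = 11.2e-6·605·10.4 = 0.07047 mm.
δ = δ_mech + δ_thermal = 0.3857 mm.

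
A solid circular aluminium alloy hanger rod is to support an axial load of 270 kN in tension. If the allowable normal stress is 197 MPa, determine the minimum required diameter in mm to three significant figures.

41.8 mm

Required area A ≥ P/σ_allow = 270000/197 = 1371 mm².
For a solid circular section, d ≥ √(4A/π) = 41.77 mm.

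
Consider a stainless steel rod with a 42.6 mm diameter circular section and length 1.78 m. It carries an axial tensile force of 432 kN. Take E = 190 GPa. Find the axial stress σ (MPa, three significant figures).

303 MPa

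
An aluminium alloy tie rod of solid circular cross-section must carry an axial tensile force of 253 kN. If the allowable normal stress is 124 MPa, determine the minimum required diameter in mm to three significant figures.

Required area A ≥ P/σ_allow = 253000/124 = 2040 mm².
For a solid circular section, d ≥ √(4A/π) = 50.97 mm.

51.0 mm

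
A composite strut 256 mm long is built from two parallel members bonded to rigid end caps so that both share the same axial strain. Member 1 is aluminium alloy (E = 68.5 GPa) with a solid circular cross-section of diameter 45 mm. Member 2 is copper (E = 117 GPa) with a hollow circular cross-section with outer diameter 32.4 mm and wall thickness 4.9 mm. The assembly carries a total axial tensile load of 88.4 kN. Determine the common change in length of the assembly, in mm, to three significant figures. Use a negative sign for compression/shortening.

0.143 mm

A_1 = 1590 mm².
A_2 = 423.3 mm².
Equal strain + equilibrium ⇒ each member carries load in proportion to AE: A₁E₁ = 108900000 N, A₂E₂ = 49530000 N, ΣAE = 158500000 N.
δ = PL/ΣAE = 88400·256/158500000 = 0.1428 mm.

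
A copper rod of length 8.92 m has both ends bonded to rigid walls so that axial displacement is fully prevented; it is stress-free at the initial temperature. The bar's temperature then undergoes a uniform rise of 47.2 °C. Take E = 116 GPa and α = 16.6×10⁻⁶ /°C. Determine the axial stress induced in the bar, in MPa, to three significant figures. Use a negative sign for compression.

-90.9 MPa

Free thermal expansion αLΔT = 16.6e-6 · 8920 · 47.2 = 6.989 mm.
The walls impose strain ε = −(6.989)/8920 = -7.8352e-04; σ = Eε = 116000 · -7.8352e-04 = -90.89 MPa.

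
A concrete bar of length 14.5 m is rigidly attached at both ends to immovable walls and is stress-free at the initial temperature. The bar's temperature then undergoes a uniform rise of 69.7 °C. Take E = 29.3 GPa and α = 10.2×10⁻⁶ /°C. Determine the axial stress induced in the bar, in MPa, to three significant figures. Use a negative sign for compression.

Free thermal expansion αLΔT = 10.2e-6 · 14500 · 69.7 = 10.31 mm.
The walls impose strain ε = −(10.31)/14500 = -7.1094e-04; σ = Eε = 29300 · -7.1094e-04 = -20.83 MPa.

-20.8 MPa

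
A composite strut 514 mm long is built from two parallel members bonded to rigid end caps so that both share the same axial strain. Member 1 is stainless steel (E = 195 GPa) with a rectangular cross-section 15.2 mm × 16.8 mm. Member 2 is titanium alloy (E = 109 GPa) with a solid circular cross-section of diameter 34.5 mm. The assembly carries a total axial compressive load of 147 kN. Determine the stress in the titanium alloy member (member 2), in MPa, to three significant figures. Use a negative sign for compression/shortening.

A_1 = 255.4 mm².
A_2 = 934.8 mm².
Equal strain + equilibrium ⇒ each member carries load in proportion to AE: A₁E₁ = 49800000 N, A₂E₂ = 101900000 N, ΣAE = 151700000 N.
σ₂ = P·E₂/ΣAE = -147000·109000/151700000 = -105.6 MPa.

-106 MPa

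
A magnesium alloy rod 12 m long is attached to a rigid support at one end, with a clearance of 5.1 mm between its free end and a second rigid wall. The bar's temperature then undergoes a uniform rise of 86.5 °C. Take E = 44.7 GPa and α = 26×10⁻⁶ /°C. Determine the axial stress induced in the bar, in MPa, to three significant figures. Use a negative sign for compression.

Free thermal expansion αLΔT = 26e-6 · 12000 · 86.5 = 26.99 mm.
The walls engage after the gap closes; constrained expansion = 26.99 − 5.1 = 21.89 mm.
The walls impose strain ε = −(21.89)/12000 = -1.8240e-03; σ = Eε = 44700 · -1.8240e-03 = -81.53 MPa.

-81.5 MPa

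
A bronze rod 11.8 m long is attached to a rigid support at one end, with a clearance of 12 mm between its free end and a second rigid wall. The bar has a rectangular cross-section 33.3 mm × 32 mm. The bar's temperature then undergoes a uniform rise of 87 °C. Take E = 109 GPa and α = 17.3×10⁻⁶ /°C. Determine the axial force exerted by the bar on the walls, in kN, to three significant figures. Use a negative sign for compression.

-56.7 kN

Free thermal expansion αLΔT = 17.3e-6 · 11800 · 87 = 17.76 mm.
The walls engage after the gap closes; constrained expansion = 17.76 − 12 = 5.76 mm.
The walls impose strain ε = −(5.76)/11800 = -4.8815e-04; σ = Eε = 109000 · -4.8815e-04 = -53.21 MPa.
Wall reaction R = σ·A = -53.21·1066 = -56700 N = -56.7 kN.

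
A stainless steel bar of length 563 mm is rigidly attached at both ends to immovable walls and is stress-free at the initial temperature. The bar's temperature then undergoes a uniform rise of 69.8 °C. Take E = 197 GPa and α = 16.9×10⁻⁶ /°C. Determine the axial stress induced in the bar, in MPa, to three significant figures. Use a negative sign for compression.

-232 MPa

Free thermal expansion αLΔT = 16.9e-6 · 563 · 69.8 = 0.6641 mm.
The walls impose strain ε = −(0.6641)/563 = -1.1796e-03; σ = Eε = 197000 · -1.1796e-03 = -232.4 MPa.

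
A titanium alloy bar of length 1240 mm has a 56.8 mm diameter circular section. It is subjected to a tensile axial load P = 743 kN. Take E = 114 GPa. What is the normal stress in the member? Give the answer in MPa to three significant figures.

293 MPa

A = 2534 mm².
σ = N/A = 743000/2534 = 293.2 MPa.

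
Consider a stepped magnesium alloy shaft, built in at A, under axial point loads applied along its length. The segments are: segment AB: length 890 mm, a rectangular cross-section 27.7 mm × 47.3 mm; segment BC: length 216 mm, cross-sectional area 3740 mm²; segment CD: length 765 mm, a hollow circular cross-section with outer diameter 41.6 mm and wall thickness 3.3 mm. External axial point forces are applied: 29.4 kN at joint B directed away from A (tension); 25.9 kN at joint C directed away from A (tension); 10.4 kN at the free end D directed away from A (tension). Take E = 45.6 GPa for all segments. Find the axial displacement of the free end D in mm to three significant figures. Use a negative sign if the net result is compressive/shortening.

1.46 mm

Internal axial forces (sectioning from the free end, tension +): N_CD = 10.4 kN, N_BC = 36.3 kN, N_AB = 65.7 kN.
A_AB = 1310 mm².
A_CD = 397.1 mm².
δ_AB = 65700·890/(1310·45600) = 0.9787 mm
δ_BC = 36300·216/(3740·45600) = 0.04598 mm
δ_CD = 10400·765/(397.1·45600) = 0.4394 mm
δ = Σδ_i = 1.464 mm.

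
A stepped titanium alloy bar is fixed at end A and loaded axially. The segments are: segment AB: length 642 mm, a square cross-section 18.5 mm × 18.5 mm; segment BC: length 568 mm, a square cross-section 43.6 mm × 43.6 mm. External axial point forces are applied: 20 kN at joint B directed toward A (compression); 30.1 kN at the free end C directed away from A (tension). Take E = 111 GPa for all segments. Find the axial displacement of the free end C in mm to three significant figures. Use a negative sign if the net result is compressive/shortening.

0.252 mm

Internal axial forces (sectioning from the free end, tension +): N_BC = 30.1 kN, N_AB = 10.1 kN.
A_AB = 342.2 mm².
A_BC = 1901 mm².
δ_AB = 10100·642/(342.2·111000) = 0.1707 mm
δ_BC = 30100·568/(1901·111000) = 0.08102 mm
δ = Σδ_i = 0.2517 mm.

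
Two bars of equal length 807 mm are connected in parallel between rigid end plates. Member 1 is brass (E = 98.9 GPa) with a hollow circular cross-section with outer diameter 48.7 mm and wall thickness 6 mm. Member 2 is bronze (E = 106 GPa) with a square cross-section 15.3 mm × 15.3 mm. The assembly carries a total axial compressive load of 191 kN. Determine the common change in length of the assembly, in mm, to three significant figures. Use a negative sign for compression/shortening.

A_1 = 804.9 mm².
A_2 = 234.1 mm².
Equal strain + equilibrium ⇒ each member carries load in proportion to AE: A₁E₁ = 79600000 N, A₂E₂ = 24810000 N, ΣAE = 104400000 N.
δ = PL/ΣAE = -191000·807/104400000 = -1.476 mm.

-1.48 mm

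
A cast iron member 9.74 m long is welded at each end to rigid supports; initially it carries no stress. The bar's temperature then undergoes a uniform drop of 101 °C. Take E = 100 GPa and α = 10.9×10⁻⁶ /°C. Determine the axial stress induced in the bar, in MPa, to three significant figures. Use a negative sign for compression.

Free thermal expansion αLΔT = 10.9e-6 · 9740 · -101 = -10.72 mm.
The walls impose strain ε = −(-10.72)/9740 = 1.1009e-03; σ = Eε = 100000 · 1.1009e-03 = 110.1 MPa.

110 MPa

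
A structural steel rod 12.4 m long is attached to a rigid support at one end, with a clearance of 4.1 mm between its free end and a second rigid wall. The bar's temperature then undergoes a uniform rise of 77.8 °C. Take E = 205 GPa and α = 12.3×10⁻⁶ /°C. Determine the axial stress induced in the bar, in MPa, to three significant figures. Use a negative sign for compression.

Free thermal expansion αLΔT = 12.3e-6 · 12400 · 77.8 = 11.87 mm.
The walls engage after the gap closes; constrained expansion = 11.87 − 4.1 = 7.766 mm.
The walls impose strain ε = −(7.766)/12400 = -6.2629e-04; σ = Eε = 205000 · -6.2629e-04 = -128.4 MPa.

-128 MPa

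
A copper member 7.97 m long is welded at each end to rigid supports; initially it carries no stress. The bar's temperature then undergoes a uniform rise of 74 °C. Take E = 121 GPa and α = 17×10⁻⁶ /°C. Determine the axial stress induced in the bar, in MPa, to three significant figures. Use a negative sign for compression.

Free thermal expansion αLΔT = 17e-6 · 7970 · 74 = 10.03 mm.
The walls impose strain ε = −(10.03)/7970 = -1.2580e-03; σ = Eε = 121000 · -1.2580e-03 = -152.2 MPa.

-152 MPa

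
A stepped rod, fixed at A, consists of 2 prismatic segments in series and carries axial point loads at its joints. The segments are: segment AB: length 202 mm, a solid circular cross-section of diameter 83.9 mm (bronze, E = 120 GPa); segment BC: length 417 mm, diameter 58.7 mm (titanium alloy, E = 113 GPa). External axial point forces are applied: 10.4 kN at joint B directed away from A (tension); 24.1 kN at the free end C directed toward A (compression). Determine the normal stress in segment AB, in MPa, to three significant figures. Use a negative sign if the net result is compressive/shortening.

Internal axial forces (sectioning from the free end, tension +): N_BC = -24.1 kN, N_AB = -13.7 kN.
A_AB = 5529 mm².
σ_AB = N_AB/A_AB = -13700/5529 = -2.478 MPa.

-2.48 MPa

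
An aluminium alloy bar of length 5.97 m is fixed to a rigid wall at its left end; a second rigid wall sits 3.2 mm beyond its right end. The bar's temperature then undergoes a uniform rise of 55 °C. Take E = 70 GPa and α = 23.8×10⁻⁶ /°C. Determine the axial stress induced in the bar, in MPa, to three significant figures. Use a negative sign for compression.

Free thermal expansion αLΔT = 23.8e-6 · 5970 · 55 = 7.815 mm.
The walls engage after the gap closes; constrained expansion = 7.815 − 3.2 = 4.615 mm.
The walls impose strain ε = −(4.615)/5970 = -7.7299e-04; σ = Eε = 70000 · -7.7299e-04 = -54.11 MPa.

-54.1 MPa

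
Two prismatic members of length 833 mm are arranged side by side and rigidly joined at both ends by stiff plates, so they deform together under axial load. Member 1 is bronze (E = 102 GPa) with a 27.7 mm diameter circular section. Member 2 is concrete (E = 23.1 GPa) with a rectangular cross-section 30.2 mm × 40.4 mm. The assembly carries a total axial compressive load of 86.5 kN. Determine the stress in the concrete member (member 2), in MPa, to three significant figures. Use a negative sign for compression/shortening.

A_1 = 602.6 mm².
A_2 = 1220 mm².
Equal strain + equilibrium ⇒ each member carries load in proportion to AE: A₁E₁ = 61470000 N, A₂E₂ = 28180000 N, ΣAE = 89650000 N.
σ₂ = P·E₂/ΣAE = -86500·23100/89650000 = -22.29 MPa.

-22.3 MPa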